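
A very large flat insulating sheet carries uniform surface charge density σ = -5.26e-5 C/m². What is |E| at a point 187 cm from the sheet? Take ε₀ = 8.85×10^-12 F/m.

The symmetry is planar: E is normal to the sheet and the same magnitude on both sides. Take a pillbox straddling the sheet with end-cap area A.
Only the two end caps contribute flux: Φ = 2EA. With Q_enc = σA, Gauss's law gives E = |σ|/(2ε₀).
E = |σ|/(2ε₀) = (5.26×10^-5)/(2·8.85×10^-12) = 2.97×10^6 N/C.

|E| ≈ 2.97×10^6 N/C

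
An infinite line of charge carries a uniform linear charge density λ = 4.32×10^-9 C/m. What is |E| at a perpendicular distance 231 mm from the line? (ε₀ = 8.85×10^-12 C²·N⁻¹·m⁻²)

Choose a coaxial cylinder of radius r = 231 mm (arbitrary length L) as the Gaussian surface.
Q_enc = λL, so λ_enc = 4.32×10^-9 C/m.
By Gauss's law (flux through the curved wall only), E·2πrL = λ_enc L/ε₀.
E = |λ_enc|/(2πε₀r) = (4.32e-9)/(2π·8.85×10^-12·0.231) = 336 N/C.

336 N/C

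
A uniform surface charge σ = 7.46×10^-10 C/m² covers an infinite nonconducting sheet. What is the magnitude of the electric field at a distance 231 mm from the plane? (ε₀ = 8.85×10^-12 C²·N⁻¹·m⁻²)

E ≈ 42.1 V/m

Choose a cylindrical pillbox piercing the sheet, end faces (area A) parallel to it.
Flux Φ = 2EA and Q_enc = σA, so 2EA = σA/ε₀ ⇒ E = |σ|/(2ε₀), independent of distance.
E = |σ|/(2ε₀) = (7.46e-10)/(2·8.85×10^-12) = 42.1 N/C.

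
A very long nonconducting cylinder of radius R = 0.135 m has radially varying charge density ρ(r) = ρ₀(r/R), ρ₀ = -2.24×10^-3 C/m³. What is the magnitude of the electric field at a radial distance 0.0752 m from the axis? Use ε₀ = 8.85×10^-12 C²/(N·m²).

Coaxial Gaussian cylinder, radius r = 0.0752 m, length L (r < R).
λ_enc = ∫₀^r ρ(r')·2πr' dr' = (2πρ₀/R)·r^3/3 = -1.478e-5 C/m.
Applying ∮E·dA = Q_enc/ε₀ with the end caps contributing no flux:
E = |λ_enc|/(2πε₀r) = (1.478e-5)/(2π·8.85×10^-12·0.0752) = 3.53×10^6 N/C.

E = 3.53×10^6 N/C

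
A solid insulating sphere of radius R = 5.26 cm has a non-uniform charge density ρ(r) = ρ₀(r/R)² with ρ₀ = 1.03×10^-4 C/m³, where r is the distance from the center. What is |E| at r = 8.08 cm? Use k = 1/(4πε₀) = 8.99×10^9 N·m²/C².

|E| ≈ 5.19e4 V/m

Use a concentric Gaussian sphere at r = 8.08 cm (r > R, all charge enclosed).
Q_enc = 4π ∫₀^R ρ₀(r'/R)^2 r'² dr' = 4πρ₀R³/5 = 3.767e-8 C.
Gauss's law: E·4πr² = Q_enc/ε₀.
E = k|Q_enc|/r² = (8.99×10^9)(3.767e-8)/(0.0808)² = 5.19e4 N/C.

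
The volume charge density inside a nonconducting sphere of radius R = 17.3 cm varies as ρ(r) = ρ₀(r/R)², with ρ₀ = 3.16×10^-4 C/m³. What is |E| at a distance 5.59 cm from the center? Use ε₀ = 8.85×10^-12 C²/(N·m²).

Symmetry ⇒ E = E(r) r̂. Gaussian sphere of radius r = 5.59 cm (r < R).
Q_enc = ∫₀^r ρ(r')·4πr'² dr' = (4πρ₀/R²) ∫₀^r r'^4 dr' = 4πρ₀ r^5/(5·R²) = 1.448e-8 C.
Applying ∮E·dA = Q_enc/ε₀ with Φ = E(4πr²):
E = |Q_enc|/(4πε₀r²) = (1.448×10^-8)/(4π·8.85×10^-12·(0.0559)²) = 4.17e4 N/C.

4.17×10^4 N/C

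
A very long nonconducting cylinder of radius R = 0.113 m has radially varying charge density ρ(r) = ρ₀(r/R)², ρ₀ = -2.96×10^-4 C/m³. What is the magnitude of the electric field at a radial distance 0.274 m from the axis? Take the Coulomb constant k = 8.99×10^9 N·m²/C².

E ≈ 3.90×10^5 N/C

Take a coaxial cylindrical Gaussian surface of radius r = 0.274 m and length L (r > R, full charge per length enclosed).
λ_enc = 2π ∫₀^R ρ₀(r'/R)^2 r' dr' = 2πρ₀R²/4 = -5.937e-6 C/m.
By Gauss's law (flux through the curved wall only), E·2πrL = λ_enc L/ε₀.
E = 2k|λ_enc|/r = 2(8.99×10^9)(5.937e-6)/(0.274) = 3.90×10^5 N/C.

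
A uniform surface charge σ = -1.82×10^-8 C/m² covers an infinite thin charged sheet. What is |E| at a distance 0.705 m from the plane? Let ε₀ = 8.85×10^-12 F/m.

The symmetry is planar: E is normal to the sheet and the same magnitude on both sides. Take a pillbox straddling the sheet with end-cap area A.
Only the two end caps contribute flux: Φ = 2EA. With Q_enc = σA, Gauss's law gives E = |σ|/(2ε₀).
E = |σ|/(2ε₀) = (1.82e-8)/(2·8.85×10^-12) = 1.03×10^3 N/C.

E ≈ 1.03×10^3 N/C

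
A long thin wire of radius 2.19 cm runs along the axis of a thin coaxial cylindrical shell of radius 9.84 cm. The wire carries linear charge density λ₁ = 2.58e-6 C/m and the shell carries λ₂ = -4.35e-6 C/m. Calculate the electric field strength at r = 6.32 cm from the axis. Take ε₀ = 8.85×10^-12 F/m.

7.34×10^5 N/C

Coaxial Gaussian cylinder, radius r = 6.32 cm, length L (between the conductors, 2.19 cm < r < 9.84 cm).
The shell at 9.84 cm lies outside the Gaussian surface, so λ_enc = λ₁ = 2.58×10^-6 C/m.
By Gauss's law (flux through the curved wall only), E·2πrL = λ_enc L/ε₀.
E = |λ_enc|/(2πε₀r) = (2.58×10^-6)/(2π·8.85×10^-12·0.0632) = 7.34×10^5 N/C.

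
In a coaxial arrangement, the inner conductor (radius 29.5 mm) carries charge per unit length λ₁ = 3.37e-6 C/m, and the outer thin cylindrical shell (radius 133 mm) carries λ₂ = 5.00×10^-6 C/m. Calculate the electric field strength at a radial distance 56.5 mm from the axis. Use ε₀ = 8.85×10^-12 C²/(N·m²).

E ≈ 1.07×10^6 N/C

Take a coaxial cylindrical Gaussian surface of radius r = 56.5 mm and length L (between the conductors, 29.5 mm < r < 133 mm).
Only the inner wire is enclosed; the outer shell contributes nothing inside itself. λ_enc = λ₁ = 3.37e-6 C/m.
Since E is radial and uniform over the curved surface, Φ = E·2πrL = Q_enc/ε₀ = λ_enc L/ε₀.
E = |λ_enc|/(2πε₀r) = (3.37×10^-6)/(2π·8.85×10^-12·0.0565) = 1.07×10^6 N/C.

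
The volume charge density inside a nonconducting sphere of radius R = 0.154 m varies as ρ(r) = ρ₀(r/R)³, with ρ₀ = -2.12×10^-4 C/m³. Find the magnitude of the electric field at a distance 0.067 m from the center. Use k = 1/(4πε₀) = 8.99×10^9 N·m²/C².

By spherical symmetry E is radial; choose a Gaussian sphere of radius r = 0.067 m (r < R).
Q_enc = ∫₀^r ρ(r')·4πr'² dr' = (4πρ₀/R³) ∫₀^r r'^5 dr' = 4πρ₀ r^6/(6·R³) = -1.10×10^-8 C.
Applying ∮E·dA = Q_enc/ε₀ with Φ = E(4πr²):
E = k|Q_enc|/r² = (8.99×10^9)(1.10×10^-8)/(0.067)² = 2.20×10^4 N/C.

E ≈ 2.20e4 N/C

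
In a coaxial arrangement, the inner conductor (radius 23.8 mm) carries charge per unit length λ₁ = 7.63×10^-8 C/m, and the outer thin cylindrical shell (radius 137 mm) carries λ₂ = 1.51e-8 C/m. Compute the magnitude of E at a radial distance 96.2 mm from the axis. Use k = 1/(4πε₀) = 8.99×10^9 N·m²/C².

|E| = 1.43×10^4 N/C

By cylindrical symmetry E is radial; use a coaxial Gaussian cylinder of radius 96.2 mm and length L (between the conductors, 23.8 mm < r < 137 mm).
Only the inner wire is enclosed; the outer shell contributes nothing inside itself. λ_enc = λ₁ = 7.63e-8 C/m.
By Gauss's law (flux through the curved wall only), E·2πrL = λ_enc L/ε₀.
E = 2k|λ_enc|/r = 2(8.99×10^9)(7.63×10^-8)/(0.0962) = 1.43×10^4 N/C.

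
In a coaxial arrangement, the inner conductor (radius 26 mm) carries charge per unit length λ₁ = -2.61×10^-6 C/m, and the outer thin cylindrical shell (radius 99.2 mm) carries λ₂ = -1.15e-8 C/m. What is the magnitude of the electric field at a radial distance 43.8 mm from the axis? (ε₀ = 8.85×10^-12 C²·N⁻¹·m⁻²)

|E| = 1.07×10^6 N/C

Choose a coaxial cylinder of radius r = 43.8 mm (arbitrary length L) as the Gaussian surface (between the conductors, 26 mm < r < 99.2 mm).
The shell at 99.2 mm lies outside the Gaussian surface, so λ_enc = λ₁ = -2.61×10^-6 C/m.
Since E is radial and uniform over the curved surface, Φ = E·2πrL = Q_enc/ε₀ = λ_enc L/ε₀.
E = |λ_enc|/(2πε₀r) = (2.61×10^-6)/(2π·8.85×10^-12·0.0438) = 1.07×10^6 N/C.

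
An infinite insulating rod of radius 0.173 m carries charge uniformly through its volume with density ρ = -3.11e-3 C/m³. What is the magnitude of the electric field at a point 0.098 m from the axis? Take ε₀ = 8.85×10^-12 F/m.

Coaxial Gaussian cylinder, radius r = 0.098 m, length L (r < R).
Charge inside radius r per length L is ρ·πr²·L, so λ_enc = ρπr² = -9.383e-5 C/m.
Applying ∮E·dA = Q_enc/ε₀ with the end caps contributing no flux:
E = |λ_enc|/(2πε₀r) = (9.383×10^-5)/(2π·8.85×10^-12·0.098) = 1.72×10^7 N/C.

1.72e7 N/C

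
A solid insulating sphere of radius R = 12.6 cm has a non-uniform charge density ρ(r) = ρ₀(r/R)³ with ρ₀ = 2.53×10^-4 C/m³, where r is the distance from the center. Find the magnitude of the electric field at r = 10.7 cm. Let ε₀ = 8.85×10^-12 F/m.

3.12×10^5 N/C

Use a concentric Gaussian sphere at r = 10.7 cm (r < R).
Q_enc = ∫₀^r ρ(r')·4πr'² dr' = (4πρ₀/R³) ∫₀^r r'^5 dr' = 4πρ₀ r^6/(6·R³) = 3.975×10^-7 C.
By Gauss's law, ∮E·dA = E·4πr² = Q_enc/ε₀.
E = |Q_enc|/(4πε₀r²) = (3.975e-7)/(4π·8.85×10^-12·(0.107)²) = 3.12×10^5 N/C.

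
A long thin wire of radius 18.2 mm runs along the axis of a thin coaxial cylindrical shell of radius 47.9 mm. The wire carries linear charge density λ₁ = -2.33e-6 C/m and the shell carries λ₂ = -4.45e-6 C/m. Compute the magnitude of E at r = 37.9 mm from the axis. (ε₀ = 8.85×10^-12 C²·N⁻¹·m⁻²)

|E| ≈ 1.11e6 N/C

Coaxial Gaussian cylinder, radius r = 37.9 mm, length L (between the conductors, 18.2 mm < r < 47.9 mm).
Only the inner wire is enclosed; the outer shell contributes nothing inside itself. λ_enc = λ₁ = -2.33×10^-6 C/m.
Gauss's law: E·2πrL = λ_enc L/ε₀.
E = |λ_enc|/(2πε₀r) = (2.33×10^-6)/(2π·8.85×10^-12·0.0379) = 1.11×10^6 N/C.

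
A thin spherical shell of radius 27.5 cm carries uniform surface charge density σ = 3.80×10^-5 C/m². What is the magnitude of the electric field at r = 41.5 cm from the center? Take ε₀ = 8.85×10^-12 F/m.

E ≈ 1.89×10^6 V/m

Use a concentric Gaussian sphere at r = 41.5 cm (r > 27.5 cm).
The entire shell is enclosed: Q_enc = σ·4πR² = (3.80×10^-5)·4π·(0.275)² = 3.611×10^-5 C.
Since E is radial and uniform over the Gaussian sphere, Φ = E·4πr² = Q_enc/ε₀.
E = |Q_enc|/(4πε₀r²) = (3.611e-5)/(4π·8.85×10^-12·(0.415)²) = 1.89e6 N/C.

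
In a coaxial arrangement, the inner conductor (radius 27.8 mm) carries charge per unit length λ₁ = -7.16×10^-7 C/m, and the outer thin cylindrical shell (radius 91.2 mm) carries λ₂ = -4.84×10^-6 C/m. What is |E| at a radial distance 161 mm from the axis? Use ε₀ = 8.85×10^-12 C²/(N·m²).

Choose a coaxial cylinder of radius r = 161 mm (arbitrary length L) as the Gaussian surface (r > 91.2 mm, enclosing both).
λ_enc = λ₁ + λ₂ = (-7.16×10^-7) + (-4.84×10^-6) = -5.556×10^-6 C/m.
Gauss's law: E·2πrL = λ_enc L/ε₀.
E = |λ_enc|/(2πε₀r) = (5.556e-6)/(2π·8.85×10^-12·0.161) = 6.21×10^5 N/C.

|E| ≈ 6.21e5 V/m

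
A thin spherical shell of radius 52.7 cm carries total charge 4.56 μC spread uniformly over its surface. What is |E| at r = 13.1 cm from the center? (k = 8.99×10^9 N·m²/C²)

E = 0 (no enclosed charge)

By spherical symmetry E is radial; choose a Gaussian sphere of radius r = 13.1 cm (inside the shell, r < 52.7 cm).
All the charge is outside the Gaussian surface: Q_enc = 0, hence E = 0 everywhere inside the shell.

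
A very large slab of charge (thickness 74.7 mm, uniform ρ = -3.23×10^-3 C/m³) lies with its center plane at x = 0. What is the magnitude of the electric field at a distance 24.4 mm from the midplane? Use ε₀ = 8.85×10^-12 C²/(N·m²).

E ≈ 8.91×10^6 V/m

By symmetry E is perpendicular to the slab. A Gaussian pillbox from −24.4 mm to +24.4 mm (face area A) lies entirely within the slab.
Q_enc = ρ·(2x)·A and flux = 2EA, so 2EA = 2ρxA/ε₀ ⇒ E = |ρ|x/ε₀.
E = (3.23×10^-3)(0.0244)/(8.85×10^-12) = 8.91e6 N/C.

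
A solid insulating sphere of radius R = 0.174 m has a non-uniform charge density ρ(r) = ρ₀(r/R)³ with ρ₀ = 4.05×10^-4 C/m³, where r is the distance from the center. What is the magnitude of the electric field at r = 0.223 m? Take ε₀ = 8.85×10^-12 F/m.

8.08e5 V/m

Take a concentric spherical Gaussian surface of radius r = 0.223 m (r > R, all charge enclosed).
Q_enc = 4π ∫₀^R ρ₀(r'/R)^3 r'² dr' = 4πρ₀R³/6 = 4.468×10^-6 C.
By Gauss's law, ∮E·dA = E·4πr² = Q_enc/ε₀.
E = |Q_enc|/(4πε₀r²) = (4.468e-6)/(4π·8.85×10^-12·(0.223)²) = 8.08×10^5 N/C.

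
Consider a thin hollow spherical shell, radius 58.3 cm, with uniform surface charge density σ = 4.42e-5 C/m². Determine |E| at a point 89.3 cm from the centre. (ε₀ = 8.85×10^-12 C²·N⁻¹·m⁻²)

2.13e6 N/C

By spherical symmetry E is radial; choose a Gaussian sphere of radius r = 89.3 cm (r > 58.3 cm).
The entire shell is enclosed: Q_enc = σ·4πR² = (4.42×10^-5)·4π·(0.583)² = 1.888×10^-4 C.
By Gauss's law, ∮E·dA = E·4πr² = Q_enc/ε₀.
E = |Q_enc|/(4πε₀r²) = (1.888×10^-4)/(4π·8.85×10^-12·(0.893)²) = 2.13e6 N/C.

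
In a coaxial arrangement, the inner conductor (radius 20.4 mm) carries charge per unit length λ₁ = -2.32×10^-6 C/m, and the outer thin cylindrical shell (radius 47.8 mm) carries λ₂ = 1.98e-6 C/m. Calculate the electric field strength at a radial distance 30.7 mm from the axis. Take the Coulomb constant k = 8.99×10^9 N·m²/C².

Choose a coaxial cylinder of radius r = 30.7 mm (arbitrary length L) as the Gaussian surface (between the conductors, 20.4 mm < r < 47.8 mm).
Only the inner wire is enclosed; the outer shell contributes nothing inside itself. λ_enc = λ₁ = -2.32×10^-6 C/m.
Since E is radial and uniform over the curved surface, Φ = E·2πrL = Q_enc/ε₀ = λ_enc L/ε₀.
E = 2k|λ_enc|/r = 2(8.99×10^9)(2.32×10^-6)/(0.0307) = 1.36e6 N/C.

E ≈ 1.36e6 N/C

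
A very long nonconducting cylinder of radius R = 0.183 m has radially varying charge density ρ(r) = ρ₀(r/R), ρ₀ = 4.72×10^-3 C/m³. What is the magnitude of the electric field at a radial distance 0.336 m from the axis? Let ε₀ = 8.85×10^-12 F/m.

By cylindrical symmetry E is radial; use a coaxial Gaussian cylinder of radius 0.336 m and length L (r > R, full charge per length enclosed).
λ_enc = 2π ∫₀^R ρ₀(r'/R)^1 r' dr' = 2πρ₀R²/3 = 3.311×10^-4 C/m.
Applying ∮E·dA = Q_enc/ε₀ with the end caps contributing no flux:
E = |λ_enc|/(2πε₀r) = (3.311e-4)/(2π·8.85×10^-12·0.336) = 1.77×10^7 N/C.

|E| ≈ 1.77e7 N/C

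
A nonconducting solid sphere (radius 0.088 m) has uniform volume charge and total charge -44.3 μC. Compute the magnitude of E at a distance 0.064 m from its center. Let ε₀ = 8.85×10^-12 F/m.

|E| ≈ 3.74×10^7 V/m

Take a concentric spherical Gaussian surface of radius r = 0.064 m (r < R).
Only the charge within r is enclosed: Q_enc = Q·(r/R)³ = (-44.3 μC)·(0.064 m/0.088 m)³ = -1.704e-5 C.
By Gauss's law, ∮E·dA = E·4πr² = Q_enc/ε₀.
E = |Q_enc|/(4πε₀r²) = (1.704e-5)/(4π·8.85×10^-12·(0.064)²) = 3.74×10^7 N/C.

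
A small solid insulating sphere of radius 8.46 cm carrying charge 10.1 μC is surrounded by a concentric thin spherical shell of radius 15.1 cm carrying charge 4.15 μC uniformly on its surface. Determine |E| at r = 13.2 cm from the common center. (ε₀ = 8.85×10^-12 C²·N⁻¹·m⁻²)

Use a concentric Gaussian sphere at r = 13.2 cm (between the bodies, 8.46 cm < r < 15.1 cm).
Only the inner charge is enclosed; the outer shell contributes nothing inside itself. Q_enc = 10.1 μC = 1.01×10^-5 C.
Gauss's law: E·4πr² = Q_enc/ε₀.
E = |Q_enc|/(4πε₀r²) = (1.01×10^-5)/(4π·8.85×10^-12·(0.132)²) = 5.21×10^6 N/C.

E = 5.21e6 V/m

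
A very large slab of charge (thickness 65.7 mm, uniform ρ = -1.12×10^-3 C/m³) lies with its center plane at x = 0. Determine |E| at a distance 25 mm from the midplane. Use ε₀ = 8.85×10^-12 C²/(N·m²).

By symmetry E is perpendicular to the slab. A Gaussian pillbox from −25 mm to +25 mm (face area A) lies entirely within the slab.
Q_enc = ρ·(2x)·A and flux = 2EA, so 2EA = 2ρxA/ε₀ ⇒ E = |ρ|x/ε₀.
E = (1.12×10^-3)(0.025)/(8.85×10^-12) = 3.16×10^6 N/C.

E = 3.16×10^6 N/C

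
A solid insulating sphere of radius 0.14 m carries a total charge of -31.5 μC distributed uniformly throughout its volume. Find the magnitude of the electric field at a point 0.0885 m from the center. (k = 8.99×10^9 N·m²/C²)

|E| = 9.13×10^6 N/C

Symmetry ⇒ E = E(r) r̂. Gaussian sphere of radius r = 0.0885 m (r < R).
For a uniform sphere the enclosed fraction is (r/R)³, so Q_enc = (-31.5 μC)(0.0885/0.14)³ = -7.957×10^-6 C.
Gauss's law: E·4πr² = Q_enc/ε₀.
E = k|Q_enc|/r² = (8.99×10^9)(7.957×10^-6)/(0.0885)² = 9.13×10^6 N/C.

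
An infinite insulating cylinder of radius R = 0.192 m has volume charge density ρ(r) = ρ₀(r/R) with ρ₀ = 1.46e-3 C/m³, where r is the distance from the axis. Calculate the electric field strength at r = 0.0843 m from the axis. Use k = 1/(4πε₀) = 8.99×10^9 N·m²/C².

Choose a coaxial cylinder of radius r = 0.0843 m (arbitrary length L) as the Gaussian surface (r < R).
Integrating ρ over the cross-section to radius r: λ_enc = (2πρ₀/R) ∫₀^r r'^2 dr' = 2πρ₀ r^3/(3·R) = 9.541×10^-6 C/m.
By Gauss's law (flux through the curved wall only), E·2πrL = λ_enc L/ε₀.
E = 2k|λ_enc|/r = 2(8.99×10^9)(9.541e-6)/(0.0843) = 2.03×10^6 N/C.

E = 2.03×10^6 V/m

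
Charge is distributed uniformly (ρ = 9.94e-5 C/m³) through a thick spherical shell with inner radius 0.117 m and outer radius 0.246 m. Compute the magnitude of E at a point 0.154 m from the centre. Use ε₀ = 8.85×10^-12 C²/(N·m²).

By spherical symmetry E is radial; choose a Gaussian sphere of radius r = 0.154 m (within the shell material, 0.117 m < r < 0.246 m).
Enclosed charge is the volume from a to r: Q_enc = (4π/3)ρ(r³ − a³) = 8.538×10^-7 C.
Gauss's law: E·4πr² = Q_enc/ε₀.
E = |Q_enc|/(4πε₀r²) = (8.538×10^-7)/(4π·8.85×10^-12·(0.154)²) = 3.24×10^5 N/C.

3.24×10^5 N/C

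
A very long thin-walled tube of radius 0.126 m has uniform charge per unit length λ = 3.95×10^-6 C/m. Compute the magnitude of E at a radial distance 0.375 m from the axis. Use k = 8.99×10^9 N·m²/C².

Take a coaxial cylindrical Gaussian surface of radius r = 0.375 m and length L (r > 0.126 m).
The full line charge is enclosed: λ_enc = 3.95×10^-6 C/m.
By Gauss's law (flux through the curved wall only), E·2πrL = λ_enc L/ε₀.
E = 2k|λ_enc|/r = 2(8.99×10^9)(3.95×10^-6)/(0.375) = 1.89×10^5 N/C.

|E| = 1.89×10^5 V/m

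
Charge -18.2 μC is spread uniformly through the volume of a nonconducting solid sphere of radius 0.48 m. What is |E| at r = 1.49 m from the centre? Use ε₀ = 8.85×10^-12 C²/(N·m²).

Take a concentric spherical Gaussian surface of radius r = 1.49 m (r > R, so the entire charge is enclosed).
Q_enc = -18.2 μC = -1.82×10^-5 C.
Since E is radial and uniform over the Gaussian sphere, Φ = E·4πr² = Q_enc/ε₀.
E = |Q_enc|/(4πε₀r²) = (1.82e-5)/(4π·8.85×10^-12·(1.49)²) = 7.37e4 N/C.

|E| ≈ 7.37e4 N/C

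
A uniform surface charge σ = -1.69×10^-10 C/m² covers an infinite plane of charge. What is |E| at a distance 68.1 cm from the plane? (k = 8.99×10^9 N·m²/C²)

Choose a cylindrical pillbox piercing the sheet, end faces (area A) parallel to it.
Only the two end caps contribute flux: Φ = 2EA. With Q_enc = σA, Gauss's law gives E = |σ|/(2ε₀).
E = 2πk|σ| = 2π(8.99×10^9)(1.69e-10) = 9.55 N/C.

E ≈ 9.55 N/C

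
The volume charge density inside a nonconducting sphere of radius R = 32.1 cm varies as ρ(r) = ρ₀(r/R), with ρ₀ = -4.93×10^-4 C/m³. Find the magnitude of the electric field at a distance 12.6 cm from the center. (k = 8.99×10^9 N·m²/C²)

6.89×10^5 N/C

By spherical symmetry E is radial; choose a Gaussian sphere of radius r = 12.6 cm (r < R).
Integrate the density: Q_enc = 4π ∫₀^r ρ₀(r'/R)^1 r'² dr' = 4πρ₀ r^4/(4·R) = -1.216×10^-6 C.
By Gauss's law, ∮E·dA = E·4πr² = Q_enc/ε₀.
E = k|Q_enc|/r² = (8.99×10^9)(1.216×10^-6)/(0.126)² = 6.89e5 N/C.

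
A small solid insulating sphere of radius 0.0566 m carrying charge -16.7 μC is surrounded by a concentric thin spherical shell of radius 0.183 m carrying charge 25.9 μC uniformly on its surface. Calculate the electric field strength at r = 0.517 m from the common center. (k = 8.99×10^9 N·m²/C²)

Symmetry ⇒ E = E(r) r̂. Gaussian sphere of radius r = 0.517 m (r > 0.183 m, enclosing both).
Q_enc = (-16.7 μC) + (25.9 μC) = 9.20×10^-6 C.
Since E is radial and uniform over the Gaussian sphere, Φ = E·4πr² = Q_enc/ε₀.
E = k|Q_enc|/r² = (8.99×10^9)(9.20×10^-6)/(0.517)² = 3.09×10^5 N/C.

E = 3.09×10^5 N/C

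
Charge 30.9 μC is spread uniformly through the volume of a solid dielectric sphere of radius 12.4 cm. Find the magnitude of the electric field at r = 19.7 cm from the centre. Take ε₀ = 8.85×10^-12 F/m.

E = 7.16×10^6 N/C

Take a concentric spherical Gaussian surface of radius r = 19.7 cm (r > R, so the entire charge is enclosed).
Q_enc = 30.9 μC = 3.09e-5 C.
Since E is radial and uniform over the Gaussian sphere, Φ = E·4πr² = Q_enc/ε₀.
E = |Q_enc|/(4πε₀r²) = (3.09×10^-5)/(4π·8.85×10^-12·(0.197)²) = 7.16×10^6 N/C.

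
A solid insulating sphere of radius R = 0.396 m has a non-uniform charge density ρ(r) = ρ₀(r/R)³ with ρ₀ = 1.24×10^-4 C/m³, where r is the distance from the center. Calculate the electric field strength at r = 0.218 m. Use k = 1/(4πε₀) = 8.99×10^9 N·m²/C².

E ≈ 8.49e4 N/C

By spherical symmetry E is radial; choose a Gaussian sphere of radius r = 0.218 m (r < R).
Integrate the density: Q_enc = 4π ∫₀^r ρ₀(r'/R)^3 r'² dr' = 4πρ₀ r^6/(6·R³) = 4.489e-7 C.
Gauss's law: E·4πr² = Q_enc/ε₀.
E = k|Q_enc|/r² = (8.99×10^9)(4.489×10^-7)/(0.218)² = 8.49×10^4 N/C.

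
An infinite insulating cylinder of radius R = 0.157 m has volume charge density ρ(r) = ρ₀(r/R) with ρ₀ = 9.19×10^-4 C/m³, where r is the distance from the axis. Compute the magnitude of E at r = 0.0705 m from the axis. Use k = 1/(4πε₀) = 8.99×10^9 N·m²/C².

E ≈ 1.10×10^6 V/m

Choose a coaxial cylinder of radius r = 0.0705 m (arbitrary length L) as the Gaussian surface (r < R).
Integrating ρ over the cross-section to radius r: λ_enc = (2πρ₀/R) ∫₀^r r'^2 dr' = 2πρ₀ r^3/(3·R) = 4.296×10^-6 C/m.
Gauss's law: E·2πrL = λ_enc L/ε₀.
E = 2k|λ_enc|/r = 2(8.99×10^9)(4.296e-6)/(0.0705) = 1.10e6 N/C.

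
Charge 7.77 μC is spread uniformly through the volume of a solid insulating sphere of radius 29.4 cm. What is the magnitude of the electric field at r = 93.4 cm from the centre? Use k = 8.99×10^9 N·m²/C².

E = 8.01×10^4 N/C

Symmetry ⇒ E = E(r) r̂. Gaussian sphere of radius r = 93.4 cm (r > R, so the entire charge is enclosed).
Q_enc = 7.77 μC = 7.77×10^-6 C.
By Gauss's law, ∮E·dA = E·4πr² = Q_enc/ε₀.
E = k|Q_enc|/r² = (8.99×10^9)(7.77×10^-6)/(0.934)² = 8.01×10^4 N/C.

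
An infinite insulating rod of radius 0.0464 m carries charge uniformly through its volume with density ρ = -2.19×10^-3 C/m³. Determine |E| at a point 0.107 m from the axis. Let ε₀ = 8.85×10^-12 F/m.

Take a coaxial cylindrical Gaussian surface of radius r = 0.107 m and length L (r > 0.0464 m, full cross-section enclosed).
λ_enc = ρ·πR² = (-2.19×10^-3)π(0.0464)² = -1.481×10^-5 C/m.
Gauss's law: E·2πrL = λ_enc L/ε₀.
E = |λ_enc|/(2πε₀r) = (1.481×10^-5)/(2π·8.85×10^-12·0.107) = 2.49×10^6 N/C.

2.49×10^6 V/m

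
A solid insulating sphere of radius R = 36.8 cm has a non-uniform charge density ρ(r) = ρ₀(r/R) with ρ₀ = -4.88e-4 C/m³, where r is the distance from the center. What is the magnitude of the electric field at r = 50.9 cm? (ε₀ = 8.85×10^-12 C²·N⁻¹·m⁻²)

Use a concentric Gaussian sphere at r = 50.9 cm (r > R, all charge enclosed).
Q_enc = 4π ∫₀^R ρ₀(r'/R)^1 r'² dr' = 4πρ₀R³/4 = -7.64×10^-5 C.
Gauss's law: E·4πr² = Q_enc/ε₀.
E = |Q_enc|/(4πε₀r²) = (7.64×10^-5)/(4π·8.85×10^-12·(0.509)²) = 2.65e6 N/C.

|E| ≈ 2.65×10^6 N/C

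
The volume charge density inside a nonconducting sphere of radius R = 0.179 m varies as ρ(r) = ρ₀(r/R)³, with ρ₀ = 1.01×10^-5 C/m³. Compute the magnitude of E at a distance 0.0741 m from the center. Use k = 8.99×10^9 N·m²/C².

By spherical symmetry E is radial; choose a Gaussian sphere of radius r = 0.0741 m (r < R).
Q_enc = ∫₀^r ρ(r')·4πr'² dr' = (4πρ₀/R³) ∫₀^r r'^5 dr' = 4πρ₀ r^6/(6·R³) = 6.106×10^-10 C.
Applying ∮E·dA = Q_enc/ε₀ with Φ = E(4πr²):
E = k|Q_enc|/r² = (8.99×10^9)(6.106×10^-10)/(0.0741)² = 1.00×10^3 N/C.

E ≈ 1.00×10^3 V/m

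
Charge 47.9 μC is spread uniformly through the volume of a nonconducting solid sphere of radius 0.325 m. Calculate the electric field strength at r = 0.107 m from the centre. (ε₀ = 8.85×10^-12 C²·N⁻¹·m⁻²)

1.34e6 N/C

Take a concentric spherical Gaussian surface of radius r = 0.107 m (r < R).
For a uniform sphere the enclosed fraction is (r/R)³, so Q_enc = (47.9 μC)(0.107/0.325)³ = 1.709×10^-6 C.
Since E is radial and uniform over the Gaussian sphere, Φ = E·4πr² = Q_enc/ε₀.
E = |Q_enc|/(4πε₀r²) = (1.709×10^-6)/(4π·8.85×10^-12·(0.107)²) = 1.34e6 N/C.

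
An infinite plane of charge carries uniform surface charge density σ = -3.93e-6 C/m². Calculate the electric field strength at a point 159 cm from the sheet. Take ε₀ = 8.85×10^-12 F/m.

Choose a cylindrical pillbox piercing the sheet, end faces (area A) parallel to it.
Only the two end caps contribute flux: Φ = 2EA. With Q_enc = σA, Gauss's law gives E = |σ|/(2ε₀).
E = |σ|/(2ε₀) = (3.93×10^-6)/(2·8.85×10^-12) = 2.22e5 N/C.

E ≈ 2.22×10^5 N/C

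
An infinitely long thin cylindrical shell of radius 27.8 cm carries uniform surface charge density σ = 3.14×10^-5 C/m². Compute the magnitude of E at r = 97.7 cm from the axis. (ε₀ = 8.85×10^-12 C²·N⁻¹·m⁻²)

|E| ≈ 1.01×10^6 N/C

By cylindrical symmetry E is radial; use a coaxial Gaussian cylinder of radius 97.7 cm and length L (r > 27.8 cm).
The whole shell is enclosed: λ_enc = σ·2πR = (3.14e-5)·2π·(0.278) = 5.485×10^-5 C/m.
Applying ∮E·dA = Q_enc/ε₀ with the end caps contributing no flux:
E = |λ_enc|/(2πε₀r) = (5.485×10^-5)/(2π·8.85×10^-12·0.977) = 1.01×10^6 N/C.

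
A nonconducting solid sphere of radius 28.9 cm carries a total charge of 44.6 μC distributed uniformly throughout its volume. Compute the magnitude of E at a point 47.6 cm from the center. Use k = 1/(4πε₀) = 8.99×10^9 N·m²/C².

E = 1.77×10^6 V/m

Take a concentric spherical Gaussian surface of radius r = 47.6 cm (r > R, so the entire charge is enclosed).
Q_enc = 44.6 μC = 4.46×10^-5 C.
Since E is radial and uniform over the Gaussian sphere, Φ = E·4πr² = Q_enc/ε₀.
E = k|Q_enc|/r² = (8.99×10^9)(4.46e-5)/(0.476)² = 1.77×10^6 N/C.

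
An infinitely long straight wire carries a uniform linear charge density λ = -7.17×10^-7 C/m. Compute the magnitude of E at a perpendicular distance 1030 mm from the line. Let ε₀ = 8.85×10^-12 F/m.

|E| ≈ 1.25×10^4 N/C

Take a coaxial cylindrical Gaussian surface of radius r = 1030 mm and length L.
Q_enc = λL, so λ_enc = -7.17×10^-7 C/m.
Since E is radial and uniform over the curved surface, Φ = E·2πrL = Q_enc/ε₀ = λ_enc L/ε₀.
E = |λ_enc|/(2πε₀r) = (7.17×10^-7)/(2π·8.85×10^-12·1.03) = 1.25×10^4 N/C.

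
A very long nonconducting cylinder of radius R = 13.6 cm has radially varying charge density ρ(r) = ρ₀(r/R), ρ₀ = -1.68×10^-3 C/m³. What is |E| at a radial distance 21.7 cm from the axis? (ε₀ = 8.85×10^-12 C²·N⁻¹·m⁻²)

Coaxial Gaussian cylinder, radius r = 21.7 cm, length L (r > R, full charge per length enclosed).
λ_enc = 2π ∫₀^R ρ₀(r'/R)^1 r' dr' = 2πρ₀R²/3 = -6.508×10^-5 C/m.
By Gauss's law (flux through the curved wall only), E·2πrL = λ_enc L/ε₀.
E = |λ_enc|/(2πε₀r) = (6.508e-5)/(2π·8.85×10^-12·0.217) = 5.39×10^6 N/C.

E ≈ 5.39×10^6 N/C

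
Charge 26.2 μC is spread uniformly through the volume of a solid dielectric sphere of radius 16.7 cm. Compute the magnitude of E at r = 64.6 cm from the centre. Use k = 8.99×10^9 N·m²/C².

Symmetry ⇒ E = E(r) r̂. Gaussian sphere of radius r = 64.6 cm (r > R, so the entire charge is enclosed).
Q_enc = 26.2 μC = 2.62×10^-5 C.
Gauss's law: E·4πr² = Q_enc/ε₀.
E = k|Q_enc|/r² = (8.99×10^9)(2.62×10^-5)/(0.646)² = 5.64×10^5 N/C.

E = 5.64×10^5 V/m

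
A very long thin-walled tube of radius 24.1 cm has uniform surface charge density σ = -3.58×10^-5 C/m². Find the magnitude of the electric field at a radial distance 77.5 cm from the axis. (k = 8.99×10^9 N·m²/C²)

E ≈ 1.26×10^6 N/C

Take a coaxial cylindrical Gaussian surface of radius r = 77.5 cm and length L (r > 24.1 cm).
The whole shell is enclosed: λ_enc = σ·2πR = (-3.58e-5)·2π·(0.241) = -5.421e-5 C/m.
Since E is radial and uniform over the curved surface, Φ = E·2πrL = Q_enc/ε₀ = λ_enc L/ε₀.
E = 2k|λ_enc|/r = 2(8.99×10^9)(5.421×10^-5)/(0.775) = 1.26e6 N/C.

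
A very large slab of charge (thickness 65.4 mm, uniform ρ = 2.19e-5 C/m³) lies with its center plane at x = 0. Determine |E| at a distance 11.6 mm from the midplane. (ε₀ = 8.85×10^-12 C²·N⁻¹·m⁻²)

2.87×10^4 N/C

By symmetry E is perpendicular to the slab. A Gaussian pillbox from −11.6 mm to +11.6 mm (face area A) lies entirely within the slab.
Q_enc = ρ·(2x)·A and flux = 2EA, so 2EA = 2ρxA/ε₀ ⇒ E = |ρ|x/ε₀.
E = (2.19×10^-5)(0.0116)/(8.85×10^-12) = 2.87e4 N/C.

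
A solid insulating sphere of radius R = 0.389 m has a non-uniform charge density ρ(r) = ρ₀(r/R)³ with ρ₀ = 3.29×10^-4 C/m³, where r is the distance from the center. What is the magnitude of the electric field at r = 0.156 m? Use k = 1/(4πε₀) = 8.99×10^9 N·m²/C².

|E| = 6.23×10^4 V/m

Use a concentric Gaussian sphere at r = 0.156 m (r < R).
Integrate the density: Q_enc = 4π ∫₀^r ρ₀(r'/R)^3 r'² dr' = 4πρ₀ r^6/(6·R³) = 1.687e-7 C.
Gauss's law: E·4πr² = Q_enc/ε₀.
E = k|Q_enc|/r² = (8.99×10^9)(1.687×10^-7)/(0.156)² = 6.23×10^4 N/C.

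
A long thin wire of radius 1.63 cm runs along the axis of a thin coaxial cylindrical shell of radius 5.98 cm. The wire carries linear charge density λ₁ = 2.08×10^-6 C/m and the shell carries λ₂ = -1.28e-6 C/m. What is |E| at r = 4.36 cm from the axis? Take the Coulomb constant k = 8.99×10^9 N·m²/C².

E ≈ 8.58×10^5 N/C

Take a coaxial cylindrical Gaussian surface of radius r = 4.36 cm and length L (between the conductors, 1.63 cm < r < 5.98 cm).
The shell at 5.98 cm lies outside the Gaussian surface, so λ_enc = λ₁ = 2.08×10^-6 C/m.
Applying ∮E·dA = Q_enc/ε₀ with the end caps contributing no flux:
E = 2k|λ_enc|/r = 2(8.99×10^9)(2.08×10^-6)/(0.0436) = 8.58×10^5 N/C.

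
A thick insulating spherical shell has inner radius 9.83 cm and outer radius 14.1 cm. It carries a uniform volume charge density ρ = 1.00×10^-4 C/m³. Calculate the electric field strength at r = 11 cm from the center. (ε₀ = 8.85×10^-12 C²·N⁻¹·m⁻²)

|E| = 1.19e5 V/m

Take a concentric spherical Gaussian surface of radius r = 11 cm (within the shell material, 9.83 cm < r < 14.1 cm).
Only the shell between 9.83 cm and r is enclosed: Q_enc = ρ·(4π/3)(r³ − a³) = (1.00×10^-4)·(4π/3)·((0.11)³ − (0.0983)³) = 1.597e-7 C.
Applying ∮E·dA = Q_enc/ε₀ with Φ = E(4πr²):
E = |Q_enc|/(4πε₀r²) = (1.597×10^-7)/(4π·8.85×10^-12·(0.11)²) = 1.19e5 N/C.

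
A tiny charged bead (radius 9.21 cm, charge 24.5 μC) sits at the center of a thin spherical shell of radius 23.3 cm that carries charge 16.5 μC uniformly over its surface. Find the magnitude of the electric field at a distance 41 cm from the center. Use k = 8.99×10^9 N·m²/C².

By spherical symmetry E is radial; choose a Gaussian sphere of radius r = 41 cm (r > 23.3 cm, enclosing both).
Q_enc = (24.5 μC) + (16.5 μC) = 4.10×10^-5 C.
Gauss's law: E·4πr² = Q_enc/ε₀.
E = k|Q_enc|/r² = (8.99×10^9)(4.10×10^-5)/(0.41)² = 2.19×10^6 N/C.

|E| ≈ 2.19×10^6 N/C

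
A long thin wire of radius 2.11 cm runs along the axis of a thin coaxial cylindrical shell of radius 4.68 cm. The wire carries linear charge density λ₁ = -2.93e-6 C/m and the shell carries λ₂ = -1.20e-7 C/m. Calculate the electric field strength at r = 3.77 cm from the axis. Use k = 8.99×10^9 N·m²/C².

Take a coaxial cylindrical Gaussian surface of radius r = 3.77 cm and length L (between the conductors, 2.11 cm < r < 4.68 cm).
The shell at 4.68 cm lies outside the Gaussian surface, so λ_enc = λ₁ = -2.93×10^-6 C/m.
Gauss's law: E·2πrL = λ_enc L/ε₀.
E = 2k|λ_enc|/r = 2(8.99×10^9)(2.93×10^-6)/(0.0377) = 1.40×10^6 N/C.

1.40×10^6 N/C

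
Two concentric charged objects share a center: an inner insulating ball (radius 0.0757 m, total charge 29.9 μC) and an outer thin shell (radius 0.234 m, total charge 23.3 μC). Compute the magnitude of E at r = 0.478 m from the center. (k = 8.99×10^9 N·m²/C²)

Take a concentric spherical Gaussian surface of radius r = 0.478 m (r > 0.234 m, enclosing both).
Q_enc = (29.9 μC) + (23.3 μC) = 5.32×10^-5 C.
Applying ∮E·dA = Q_enc/ε₀ with Φ = E(4πr²):
E = k|Q_enc|/r² = (8.99×10^9)(5.32×10^-5)/(0.478)² = 2.09e6 N/C.

|E| = 2.09×10^6 V/m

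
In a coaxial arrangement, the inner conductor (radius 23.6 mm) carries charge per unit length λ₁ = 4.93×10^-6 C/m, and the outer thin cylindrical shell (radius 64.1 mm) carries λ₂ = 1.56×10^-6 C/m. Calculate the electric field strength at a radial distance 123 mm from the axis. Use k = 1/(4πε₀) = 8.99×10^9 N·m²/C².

9.49×10^5 N/C

Choose a coaxial cylinder of radius r = 123 mm (arbitrary length L) as the Gaussian surface (r > 64.1 mm, enclosing both).
λ_enc = λ₁ + λ₂ = (4.93×10^-6) + (1.56×10^-6) = 6.49×10^-6 C/m.
Gauss's law: E·2πrL = λ_enc L/ε₀.
E = 2k|λ_enc|/r = 2(8.99×10^9)(6.49×10^-6)/(0.123) = 9.49×10^5 N/C.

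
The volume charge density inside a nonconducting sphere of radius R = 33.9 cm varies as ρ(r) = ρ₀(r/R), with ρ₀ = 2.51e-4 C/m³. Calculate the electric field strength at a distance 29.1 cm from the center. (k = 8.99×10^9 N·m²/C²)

By spherical symmetry E is radial; choose a Gaussian sphere of radius r = 29.1 cm (r < R).
Q_enc = ∫₀^r ρ(r')·4πr'² dr' = (4πρ₀/R) ∫₀^r r'^3 dr' = 4πρ₀ r^4/(4·R) = 1.668e-5 C.
Since E is radial and uniform over the Gaussian sphere, Φ = E·4πr² = Q_enc/ε₀.
E = k|Q_enc|/r² = (8.99×10^9)(1.668e-5)/(0.291)² = 1.77×10^6 N/C.

|E| = 1.77×10^6 N/C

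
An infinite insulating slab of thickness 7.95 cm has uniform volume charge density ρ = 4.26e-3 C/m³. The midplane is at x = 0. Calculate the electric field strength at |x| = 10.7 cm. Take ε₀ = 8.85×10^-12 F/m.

The point |x| = 10.7 cm lies outside the slab (half-thickness 0.03975 m). A symmetric pillbox spanning the full slab encloses Q_enc = ρ·d·A.
Flux = 2EA ⇒ E = |ρ|d/(2ε₀), independent of distance outside.
E = (4.26e-3)(0.0795)/(2·8.85×10^-12) = 1.91e7 N/C.

E = 1.91×10^7 V/m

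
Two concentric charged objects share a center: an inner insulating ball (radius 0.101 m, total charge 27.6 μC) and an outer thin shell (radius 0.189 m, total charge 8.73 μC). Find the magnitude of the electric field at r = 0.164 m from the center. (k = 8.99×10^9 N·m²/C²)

By spherical symmetry E is radial; choose a Gaussian sphere of radius r = 0.164 m (between the bodies, 0.101 m < r < 0.189 m).
The shell at 0.189 m lies outside the Gaussian surface, so Q_enc = 27.6 μC = 2.76×10^-5 C.
Since E is radial and uniform over the Gaussian sphere, Φ = E·4πr² = Q_enc/ε₀.
E = k|Q_enc|/r² = (8.99×10^9)(2.76×10^-5)/(0.164)² = 9.23e6 N/C.

9.23×10^6 N/C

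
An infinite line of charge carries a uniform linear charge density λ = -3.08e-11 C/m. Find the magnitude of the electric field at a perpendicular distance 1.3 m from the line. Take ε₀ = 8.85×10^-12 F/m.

|E| ≈ 0.426 N/C

Take a coaxial cylindrical Gaussian surface of radius r = 1.3 m and length L.
Q_enc = λL, so λ_enc = -3.08×10^-11 C/m.
Since E is radial and uniform over the curved surface, Φ = E·2πrL = Q_enc/ε₀ = λ_enc L/ε₀.
E = |λ_enc|/(2πε₀r) = (3.08×10^-11)/(2π·8.85×10^-12·1.3) = 0.426 N/C.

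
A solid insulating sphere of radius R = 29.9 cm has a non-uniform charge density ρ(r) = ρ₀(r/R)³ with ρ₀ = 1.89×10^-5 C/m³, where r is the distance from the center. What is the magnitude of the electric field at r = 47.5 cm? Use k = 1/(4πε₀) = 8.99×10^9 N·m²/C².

E ≈ 4.22×10^4 V/m

Use a concentric Gaussian sphere at r = 47.5 cm (r > R, all charge enclosed).
Q_enc = 4π ∫₀^R ρ₀(r'/R)^3 r'² dr' = 4πρ₀R³/6 = 1.058×10^-6 C.
Since E is radial and uniform over the Gaussian sphere, Φ = E·4πr² = Q_enc/ε₀.
E = k|Q_enc|/r² = (8.99×10^9)(1.058×10^-6)/(0.475)² = 4.22×10^4 N/C.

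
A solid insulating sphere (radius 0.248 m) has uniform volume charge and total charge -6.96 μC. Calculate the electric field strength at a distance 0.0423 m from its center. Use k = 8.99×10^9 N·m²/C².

By spherical symmetry E is radial; choose a Gaussian sphere of radius r = 0.0423 m (r < R).
Only the charge within r is enclosed: Q_enc = Q·(r/R)³ = (-6.96 μC)·(0.0423 m/0.248 m)³ = -3.454×10^-8 C.
Applying ∮E·dA = Q_enc/ε₀ with Φ = E(4πr²):
E = k|Q_enc|/r² = (8.99×10^9)(3.454×10^-8)/(0.0423)² = 1.74×10^5 N/C.

1.74×10^5 N/C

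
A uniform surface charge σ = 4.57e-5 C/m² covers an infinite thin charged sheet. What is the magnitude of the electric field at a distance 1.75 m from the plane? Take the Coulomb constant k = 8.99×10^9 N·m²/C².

Choose a cylindrical pillbox piercing the sheet, end faces (area A) parallel to it.
Only the two end caps contribute flux: Φ = 2EA. With Q_enc = σA, Gauss's law gives E = |σ|/(2ε₀).
E = 2πk|σ| = 2π(8.99×10^9)(4.57×10^-5) = 2.58e6 N/C.

E ≈ 2.58×10^6 N/C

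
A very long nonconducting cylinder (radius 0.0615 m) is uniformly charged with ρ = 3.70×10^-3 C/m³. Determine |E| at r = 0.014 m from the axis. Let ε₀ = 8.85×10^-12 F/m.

E ≈ 2.93e6 N/C

Take a coaxial cylindrical Gaussian surface of radius r = 0.014 m and length L (r < R).
Enclosed charge per unit length: λ_enc = ρ·πr² = (3.70e-3)π(0.014)² = 2.278×10^-6 C/m.
By Gauss's law (flux through the curved wall only), E·2πrL = λ_enc L/ε₀.
E = |λ_enc|/(2πε₀r) = (2.278×10^-6)/(2π·8.85×10^-12·0.014) = 2.93e6 N/C.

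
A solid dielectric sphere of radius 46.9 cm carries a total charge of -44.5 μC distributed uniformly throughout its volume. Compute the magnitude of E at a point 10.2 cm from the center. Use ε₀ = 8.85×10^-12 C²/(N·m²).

By spherical symmetry E is radial; choose a Gaussian sphere of radius r = 10.2 cm (r < R).
For a uniform sphere the enclosed fraction is (r/R)³, so Q_enc = (-44.5 μC)(0.102/0.469)³ = -4.578×10^-7 C.
Applying ∮E·dA = Q_enc/ε₀ with Φ = E(4πr²):
E = |Q_enc|/(4πε₀r²) = (4.578×10^-7)/(4π·8.85×10^-12·(0.102)²) = 3.96×10^5 N/C.

E = 3.96e5 V/m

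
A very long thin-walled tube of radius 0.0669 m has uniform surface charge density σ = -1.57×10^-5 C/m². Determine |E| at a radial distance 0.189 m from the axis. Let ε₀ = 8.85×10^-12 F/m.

Choose a coaxial cylinder of radius r = 0.189 m (arbitrary length L) as the Gaussian surface (r > 0.0669 m).
The whole shell is enclosed: λ_enc = σ·2πR = (-1.57e-5)·2π·(0.0669) = -6.599e-6 C/m.
Applying ∮E·dA = Q_enc/ε₀ with the end caps contributing no flux:
E = |λ_enc|/(2πε₀r) = (6.599×10^-6)/(2π·8.85×10^-12·0.189) = 6.28e5 N/C.

6.28e5 N/C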